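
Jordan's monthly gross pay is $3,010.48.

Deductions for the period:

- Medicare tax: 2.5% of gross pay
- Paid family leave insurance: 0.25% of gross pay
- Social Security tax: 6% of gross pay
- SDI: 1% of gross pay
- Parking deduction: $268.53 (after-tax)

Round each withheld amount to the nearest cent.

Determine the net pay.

Medicare tax: $3,010.48 × 0.025 = $75.26
Paid family leave insurance: $3,010.48 × 0.0025 = $7.53
Social Security tax: $3,010.48 × 0.06 = $180.63
SDI: $3,010.48 × 0.01 = $30.10
Parking deduction: $268.53
Total deductions = $75.26 + $7.53 + $180.63 + $30.10 + $268.53 = $562.05
Net pay = $3,010.48 − $562.05 = $2,448.43

$2,448.43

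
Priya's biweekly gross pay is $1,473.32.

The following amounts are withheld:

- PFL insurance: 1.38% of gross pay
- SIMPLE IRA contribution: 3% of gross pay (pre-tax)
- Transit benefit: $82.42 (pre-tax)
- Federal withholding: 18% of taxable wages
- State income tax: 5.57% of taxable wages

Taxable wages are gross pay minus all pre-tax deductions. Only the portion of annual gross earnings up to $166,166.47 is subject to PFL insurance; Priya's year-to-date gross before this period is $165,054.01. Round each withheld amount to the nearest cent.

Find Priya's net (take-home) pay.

$1,013.93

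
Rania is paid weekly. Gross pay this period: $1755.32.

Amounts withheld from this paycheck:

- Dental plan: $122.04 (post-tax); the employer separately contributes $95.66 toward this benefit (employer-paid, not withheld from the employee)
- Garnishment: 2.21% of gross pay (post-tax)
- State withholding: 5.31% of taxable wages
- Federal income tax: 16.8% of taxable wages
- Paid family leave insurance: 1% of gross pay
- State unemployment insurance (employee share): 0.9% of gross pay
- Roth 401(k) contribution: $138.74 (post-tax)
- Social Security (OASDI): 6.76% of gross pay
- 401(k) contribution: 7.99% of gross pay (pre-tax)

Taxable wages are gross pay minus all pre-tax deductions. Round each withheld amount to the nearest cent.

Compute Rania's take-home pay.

$806.40

401(k) contribution: $1755.32 × 0.0799 = $140.25
Taxable wages = $1755.32 − $140.25 = $1615.07
Federal income tax: $1615.07 × 0.168 = $271.33
State withholding: $1615.07 × 0.0531 = $85.76
State unemployment insurance (employee share): $1755.32 × 0.009 = $15.80
Paid family leave insurance: $1755.32 × 0.01 = $17.55
Social Security (OASDI): $1755.32 × 0.0676 = $118.66
Roth 401(k) contribution: $138.74
Dental plan: $122.04
Garnishment: $1755.32 × 0.0221 = $38.79
(Employer's $95.66 toward dental plan is not withheld from the employee.)
Total deductions = $140.25 + $271.33 + $85.76 + $15.80 + $17.55 + $118.66 + $138.74 + $122.04 + $38.79 = $948.92
Net pay = $1755.32 − $948.92 = $806.40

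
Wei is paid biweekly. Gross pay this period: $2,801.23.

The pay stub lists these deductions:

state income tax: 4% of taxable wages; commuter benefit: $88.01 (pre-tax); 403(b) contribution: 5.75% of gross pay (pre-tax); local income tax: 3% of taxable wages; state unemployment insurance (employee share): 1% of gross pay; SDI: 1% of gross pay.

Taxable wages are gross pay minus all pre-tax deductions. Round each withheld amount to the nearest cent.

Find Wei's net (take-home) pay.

403(b) contribution: $2,801.23 × 0.0575 = $161.07
Commuter benefit: $88.01
Pre-tax total = $161.07 + $88.01 = $249.08
Taxable wages = $2,801.23 − $249.08 = $2,552.15
Local income tax: $2,552.15 × 0.03 = $76.56
State income tax: $2,552.15 × 0.04 = $102.09
State unemployment insurance (employee share): $2,801.23 × 0.01 = $28.01
SDI: $2,801.23 × 0.01 = $28.01
Total deductions = $161.07 + $88.01 + $76.56 + $102.09 + $28.01 + $28.01 = $483.75
Net pay = $2,801.23 − $483.75 = $2,317.48

$2,317.48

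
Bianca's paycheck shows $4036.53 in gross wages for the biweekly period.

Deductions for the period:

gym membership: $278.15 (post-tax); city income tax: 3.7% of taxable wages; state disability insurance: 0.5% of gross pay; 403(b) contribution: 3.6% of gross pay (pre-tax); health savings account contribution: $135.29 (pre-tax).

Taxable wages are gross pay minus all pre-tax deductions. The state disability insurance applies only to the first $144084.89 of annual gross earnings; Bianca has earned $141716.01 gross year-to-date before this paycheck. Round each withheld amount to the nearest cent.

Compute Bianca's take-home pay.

$3326.96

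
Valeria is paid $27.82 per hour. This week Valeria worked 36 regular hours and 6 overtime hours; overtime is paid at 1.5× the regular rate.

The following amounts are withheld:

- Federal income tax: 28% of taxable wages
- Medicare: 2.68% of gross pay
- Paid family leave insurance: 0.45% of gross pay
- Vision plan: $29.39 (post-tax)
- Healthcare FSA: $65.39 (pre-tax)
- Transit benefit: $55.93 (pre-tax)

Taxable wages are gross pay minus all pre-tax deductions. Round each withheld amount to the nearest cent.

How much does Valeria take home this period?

Regular pay: 36 × $27.82 = $1001.52
Overtime pay: 6 × $27.82 × 1.5 = $250.38
Gross pay = $1001.52 + $250.38 = $1251.90
Healthcare FSA: $65.39
Transit benefit: $55.93
Pre-tax total = $65.39 + $55.93 = $121.32
Taxable wages = $1251.90 − $121.32 = $1130.58
Federal income tax: $1130.58 × 0.28 = $316.56
Medicare: $1251.90 × 0.0268 = $33.55
Paid family leave insurance: $1251.90 × 0.0045 = $5.63
Vision plan: $29.39
Total deductions = $65.39 + $55.93 + $316.56 + $33.55 + $5.63 + $29.39 = $506.45
Net pay = $1251.90 − $506.45 = $745.45

$745.45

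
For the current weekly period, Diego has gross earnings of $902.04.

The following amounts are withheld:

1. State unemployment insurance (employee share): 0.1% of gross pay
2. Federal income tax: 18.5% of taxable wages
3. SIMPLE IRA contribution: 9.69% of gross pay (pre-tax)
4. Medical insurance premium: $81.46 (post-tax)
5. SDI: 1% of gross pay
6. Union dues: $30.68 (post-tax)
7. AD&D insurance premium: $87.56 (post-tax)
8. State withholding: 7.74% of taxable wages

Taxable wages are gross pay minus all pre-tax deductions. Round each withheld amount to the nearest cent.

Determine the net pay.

$391.25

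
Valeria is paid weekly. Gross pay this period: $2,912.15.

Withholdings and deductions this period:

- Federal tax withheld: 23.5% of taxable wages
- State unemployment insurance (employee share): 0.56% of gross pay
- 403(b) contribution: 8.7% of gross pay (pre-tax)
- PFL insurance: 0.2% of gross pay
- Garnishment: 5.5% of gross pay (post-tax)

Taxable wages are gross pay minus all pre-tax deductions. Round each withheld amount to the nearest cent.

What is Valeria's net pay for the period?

$1,851.67

403(b) contribution: $2,912.15 × 0.087 = $253.36
Taxable wages = $2,912.15 − $253.36 = $2,658.79
Federal tax withheld: $2,658.79 × 0.235 = $624.82
PFL insurance: $2,912.15 × 0.002 = $5.82
State unemployment insurance (employee share): $2,912.15 × 0.0056 = $16.31
Garnishment: $2,912.15 × 0.055 = $160.17
Total deductions = $253.36 + $624.82 + $5.82 + $16.31 + $160.17 = $1,060.48
Net pay = $2,912.15 − $1,060.48 = $1,851.67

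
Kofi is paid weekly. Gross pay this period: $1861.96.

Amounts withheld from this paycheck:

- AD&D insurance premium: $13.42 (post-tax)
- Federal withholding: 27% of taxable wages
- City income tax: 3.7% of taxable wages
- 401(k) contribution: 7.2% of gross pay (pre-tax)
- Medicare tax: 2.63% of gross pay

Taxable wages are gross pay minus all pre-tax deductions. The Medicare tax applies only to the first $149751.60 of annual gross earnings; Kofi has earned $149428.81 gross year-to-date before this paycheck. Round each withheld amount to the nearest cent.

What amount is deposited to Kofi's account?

$1175.53

401(k) contribution: $1861.96 × 0.072 = $134.06
Taxable wages = $1861.96 − $134.06 = $1727.90
Federal withholding: $1727.90 × 0.27 = $466.53
City income tax: $1727.90 × 0.037 = $63.93
Medicare tax: only $149751.60 − $149428.81 = $322.79 of this check is subject → $322.79 × 0.0263 = $8.49
AD&D insurance premium: $13.42
Total deductions = $134.06 + $466.53 + $63.93 + $8.49 + $13.42 = $686.43
Net pay = $1861.96 − $686.43 = $1175.53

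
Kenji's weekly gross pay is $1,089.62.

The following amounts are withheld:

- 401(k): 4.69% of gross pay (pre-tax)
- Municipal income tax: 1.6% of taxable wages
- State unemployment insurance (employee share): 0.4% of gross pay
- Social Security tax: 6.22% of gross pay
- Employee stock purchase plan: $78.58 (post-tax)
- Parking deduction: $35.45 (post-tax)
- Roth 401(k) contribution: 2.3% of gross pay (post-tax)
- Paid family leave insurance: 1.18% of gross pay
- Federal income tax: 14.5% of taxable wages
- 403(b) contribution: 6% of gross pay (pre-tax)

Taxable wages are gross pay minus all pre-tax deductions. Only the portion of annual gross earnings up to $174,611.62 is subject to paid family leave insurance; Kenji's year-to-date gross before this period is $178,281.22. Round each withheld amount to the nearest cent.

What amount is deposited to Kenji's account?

$605.24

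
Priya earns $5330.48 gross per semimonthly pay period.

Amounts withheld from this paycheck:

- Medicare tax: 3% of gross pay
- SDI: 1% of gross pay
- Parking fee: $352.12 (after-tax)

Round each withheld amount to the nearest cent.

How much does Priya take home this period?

$4765.15

SDI: $5330.48 × 0.01 = $53.30
Medicare tax: $5330.48 × 0.03 = $159.91
Parking fee: $352.12
Total deductions = $53.30 + $159.91 + $352.12 = $565.33
Net pay = $5330.48 − $565.33 = $4765.15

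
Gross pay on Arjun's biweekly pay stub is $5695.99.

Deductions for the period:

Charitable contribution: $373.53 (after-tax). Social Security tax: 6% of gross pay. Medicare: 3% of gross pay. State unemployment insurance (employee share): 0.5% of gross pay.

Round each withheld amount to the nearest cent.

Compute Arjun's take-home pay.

$4781.34

Medicare: $5695.99 × 0.03 = $170.88
State unemployment insurance (employee share): $5695.99 × 0.005 = $28.48
Social Security tax: $5695.99 × 0.06 = $341.76
Charitable contribution: $373.53
Total deductions = $170.88 + $28.48 + $341.76 + $373.53 = $914.65
Net pay = $5695.99 − $914.65 = $4781.34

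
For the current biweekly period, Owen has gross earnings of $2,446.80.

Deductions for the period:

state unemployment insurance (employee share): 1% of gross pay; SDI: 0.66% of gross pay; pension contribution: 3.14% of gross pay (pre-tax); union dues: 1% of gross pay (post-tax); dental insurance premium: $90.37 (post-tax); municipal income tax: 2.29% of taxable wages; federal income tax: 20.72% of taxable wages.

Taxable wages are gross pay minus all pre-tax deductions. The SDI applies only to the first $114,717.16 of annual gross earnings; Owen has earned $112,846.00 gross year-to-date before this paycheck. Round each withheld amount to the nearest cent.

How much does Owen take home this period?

$1,672.98

Pension contribution: $2,446.80 × 0.0314 = $76.83
Taxable wages = $2,446.80 − $76.83 = $2,369.97
Federal income tax: $2,369.97 × 0.2072 = $491.06
Municipal income tax: $2,369.97 × 0.0229 = $54.27
State unemployment insurance (employee share): $2,446.80 × 0.01 = $24.47
SDI: only $114,717.16 − $112,846.00 = $1,871.16 of this check is subject → $1,871.16 × 0.0066 = $12.35
Union dues: $2,446.80 × 0.01 = $24.47
Dental insurance premium: $90.37
Total deductions = $76.83 + $491.06 + $54.27 + $24.47 + $12.35 + $24.47 + $90.37 = $773.82
Net pay = $2,446.80 − $773.82 = $1,672.98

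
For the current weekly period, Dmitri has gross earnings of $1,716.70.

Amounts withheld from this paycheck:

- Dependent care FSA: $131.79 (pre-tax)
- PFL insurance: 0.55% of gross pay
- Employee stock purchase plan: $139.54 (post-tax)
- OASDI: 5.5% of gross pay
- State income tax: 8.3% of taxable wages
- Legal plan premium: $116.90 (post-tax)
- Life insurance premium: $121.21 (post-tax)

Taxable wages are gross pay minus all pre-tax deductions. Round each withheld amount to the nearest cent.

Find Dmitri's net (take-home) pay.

Dependent care FSA: $131.79
Taxable wages = $1,716.70 − $131.79 = $1,584.91
State income tax: $1,584.91 × 0.083 = $131.55
OASDI: $1,716.70 × 0.055 = $94.42
PFL insurance: $1,716.70 × 0.0055 = $9.44
Legal plan premium: $116.90
Life insurance premium: $121.21
Employee stock purchase plan: $139.54
Total deductions = $131.79 + $131.55 + $94.42 + $9.44 + $116.90 + $121.21 + $139.54 = $744.85
Net pay = $1,716.70 − $744.85 = $971.85

$971.85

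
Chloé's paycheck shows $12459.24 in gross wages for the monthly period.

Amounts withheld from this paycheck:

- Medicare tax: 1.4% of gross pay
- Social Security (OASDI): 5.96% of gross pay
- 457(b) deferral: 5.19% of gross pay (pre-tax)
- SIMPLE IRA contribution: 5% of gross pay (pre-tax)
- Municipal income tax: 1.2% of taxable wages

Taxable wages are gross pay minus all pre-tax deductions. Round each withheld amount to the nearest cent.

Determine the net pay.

457(b) deferral: $12459.24 × 0.0519 = $646.63
SIMPLE IRA contribution: $12459.24 × 0.05 = $622.96
Pre-tax total = $646.63 + $622.96 = $1269.59
Taxable wages = $12459.24 − $1269.59 = $11189.65
Municipal income tax: $11189.65 × 0.012 = $134.28
Medicare tax: $12459.24 × 0.014 = $174.43
Social Security (OASDI): $12459.24 × 0.0596 = $742.57
Total deductions = $646.63 + $622.96 + $134.28 + $174.43 + $742.57 = $2320.87
Net pay = $12459.24 − $2320.87 = $10138.37

$10138.37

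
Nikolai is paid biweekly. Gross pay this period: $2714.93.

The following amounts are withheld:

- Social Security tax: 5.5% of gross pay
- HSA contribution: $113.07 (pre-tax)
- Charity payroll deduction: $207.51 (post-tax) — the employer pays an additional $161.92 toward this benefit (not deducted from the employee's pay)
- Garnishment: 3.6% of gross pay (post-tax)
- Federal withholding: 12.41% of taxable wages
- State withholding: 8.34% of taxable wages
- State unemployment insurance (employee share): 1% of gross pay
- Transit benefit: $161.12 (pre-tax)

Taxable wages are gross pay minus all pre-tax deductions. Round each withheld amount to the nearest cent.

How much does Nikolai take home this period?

$1452.56

HSA contribution: $113.07
Transit benefit: $161.12
Pre-tax total = $113.07 + $161.12 = $274.19
Taxable wages = $2714.93 − $274.19 = $2440.74
State withholding: $2440.74 × 0.0834 = $203.56
Federal withholding: $2440.74 × 0.1241 = $302.90
Social Security tax: $2714.93 × 0.055 = $149.32
State unemployment insurance (employee share): $2714.93 × 0.01 = $27.15
Charity payroll deduction: $207.51
Garnishment: $2714.93 × 0.036 = $97.74
(Employer's $161.92 toward charity payroll deduction is not withheld from the employee.)
Total deductions = $113.07 + $161.12 + $203.56 + $302.90 + $149.32 + $27.15 + $207.51 + $97.74 = $1262.37
Net pay = $2714.93 − $1262.37 = $1452.56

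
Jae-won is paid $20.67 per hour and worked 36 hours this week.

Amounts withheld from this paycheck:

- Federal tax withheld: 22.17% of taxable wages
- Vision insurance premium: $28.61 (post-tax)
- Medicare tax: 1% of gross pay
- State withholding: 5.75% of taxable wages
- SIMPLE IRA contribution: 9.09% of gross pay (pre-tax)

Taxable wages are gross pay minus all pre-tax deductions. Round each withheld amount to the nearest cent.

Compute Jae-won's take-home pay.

Gross pay: 36 × $20.67 = $744.12
SIMPLE IRA contribution: $744.12 × 0.0909 = $67.64
Taxable wages = $744.12 − $67.64 = $676.48
Federal tax withheld: $676.48 × 0.2217 = $149.98
State withholding: $676.48 × 0.0575 = $38.90
Medicare tax: $744.12 × 0.01 = $7.44
Vision insurance premium: $28.61
Total deductions = $67.64 + $149.98 + $38.90 + $7.44 + $28.61 = $292.57
Net pay = $744.12 − $292.57 = $451.55

$451.55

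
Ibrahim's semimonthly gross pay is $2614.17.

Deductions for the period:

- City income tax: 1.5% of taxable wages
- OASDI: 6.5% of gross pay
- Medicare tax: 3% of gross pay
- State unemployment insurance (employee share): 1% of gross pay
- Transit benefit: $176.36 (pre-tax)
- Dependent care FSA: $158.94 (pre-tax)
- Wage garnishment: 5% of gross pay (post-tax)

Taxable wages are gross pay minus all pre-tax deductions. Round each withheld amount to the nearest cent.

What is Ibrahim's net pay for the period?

$1839.49

Transit benefit: $176.36
Dependent care FSA: $158.94
Pre-tax total = $176.36 + $158.94 = $335.30
Taxable wages = $2614.17 − $335.30 = $2278.87
City income tax: $2278.87 × 0.015 = $34.18
Medicare tax: $2614.17 × 0.03 = $78.43
OASDI: $2614.17 × 0.065 = $169.92
State unemployment insurance (employee share): $2614.17 × 0.01 = $26.14
Wage garnishment: $2614.17 × 0.05 = $130.71
Total deductions = $176.36 + $158.94 + $34.18 + $78.43 + $169.92 + $26.14 + $130.71 = $774.68
Net pay = $2614.17 − $774.68 = $1839.49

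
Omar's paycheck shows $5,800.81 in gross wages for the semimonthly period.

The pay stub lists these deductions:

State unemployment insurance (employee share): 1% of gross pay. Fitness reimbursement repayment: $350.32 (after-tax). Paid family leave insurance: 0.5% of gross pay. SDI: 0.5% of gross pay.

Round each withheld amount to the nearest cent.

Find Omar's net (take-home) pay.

State unemployment insurance (employee share): $5,800.81 × 0.01 = $58.01
Paid family leave insurance: $5,800.81 × 0.005 = $29.00
SDI: $5,800.81 × 0.005 = $29.00
Fitness reimbursement repayment: $350.32
Total deductions = $58.01 + $29.00 + $29.00 + $350.32 = $466.33
Net pay = $5,800.81 − $466.33 = $5,334.48

$5,334.48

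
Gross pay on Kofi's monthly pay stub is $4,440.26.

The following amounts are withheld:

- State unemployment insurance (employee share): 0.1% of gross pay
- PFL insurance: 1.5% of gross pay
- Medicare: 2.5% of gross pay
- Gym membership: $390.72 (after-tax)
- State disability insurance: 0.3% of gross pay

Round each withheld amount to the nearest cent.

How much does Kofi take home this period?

Medicare: $4,440.26 × 0.025 = $111.01
PFL insurance: $4,440.26 × 0.015 = $66.60
State disability insurance: $4,440.26 × 0.003 = $13.32
State unemployment insurance (employee share): $4,440.26 × 0.001 = $4.44
Gym membership: $390.72
Total deductions = $111.01 + $66.60 + $13.32 + $4.44 + $390.72 = $586.09
Net pay = $4,440.26 − $586.09 = $3,854.17

$3,854.17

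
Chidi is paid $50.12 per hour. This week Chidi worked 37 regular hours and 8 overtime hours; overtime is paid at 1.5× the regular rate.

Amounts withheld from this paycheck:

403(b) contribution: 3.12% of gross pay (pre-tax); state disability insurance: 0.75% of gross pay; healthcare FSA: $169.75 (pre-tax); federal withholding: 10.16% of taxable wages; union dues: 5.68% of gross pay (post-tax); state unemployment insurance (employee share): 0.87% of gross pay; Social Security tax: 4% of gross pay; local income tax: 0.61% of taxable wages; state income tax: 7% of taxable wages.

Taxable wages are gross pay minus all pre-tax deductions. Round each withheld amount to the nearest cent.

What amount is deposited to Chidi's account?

$1539.35

Regular pay: 37 × $50.12 = $1854.44
Overtime pay: 8 × $50.12 × 1.5 = $601.44
Gross pay = $1854.44 + $601.44 = $2455.88
Healthcare FSA: $169.75
403(b) contribution: $2455.88 × 0.0312 = $76.62
Pre-tax total = $169.75 + $76.62 = $246.37
Taxable wages = $2455.88 − $246.37 = $2209.51
Federal withholding: $2209.51 × 0.1016 = $224.49
Local income tax: $2209.51 × 0.0061 = $13.48
State income tax: $2209.51 × 0.07 = $154.67
Social Security tax: $2455.88 × 0.04 = $98.24
State disability insurance: $2455.88 × 0.0075 = $18.42
State unemployment insurance (employee share): $2455.88 × 0.0087 = $21.37
Union dues: $2455.88 × 0.0568 = $139.49
Total deductions = $169.75 + $76.62 + $224.49 + $13.48 + $154.67 + $98.24 + $18.42 + $21.37 + $139.49 = $916.53
Net pay = $2455.88 − $916.53 = $1539.35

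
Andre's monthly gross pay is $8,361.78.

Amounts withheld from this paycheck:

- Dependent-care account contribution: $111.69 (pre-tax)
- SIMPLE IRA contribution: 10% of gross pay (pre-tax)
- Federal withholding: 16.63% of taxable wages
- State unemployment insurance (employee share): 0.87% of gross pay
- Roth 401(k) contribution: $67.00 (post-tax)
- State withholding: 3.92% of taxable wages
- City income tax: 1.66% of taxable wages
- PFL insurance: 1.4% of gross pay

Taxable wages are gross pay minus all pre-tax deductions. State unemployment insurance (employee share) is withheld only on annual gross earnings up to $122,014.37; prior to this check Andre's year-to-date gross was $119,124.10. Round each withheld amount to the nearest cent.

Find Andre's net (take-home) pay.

Dependent-care account contribution: $111.69
SIMPLE IRA contribution: $8,361.78 × 0.1 = $836.18
Pre-tax total = $111.69 + $836.18 = $947.87
Taxable wages = $8,361.78 − $947.87 = $7,413.91
State withholding: $7,413.91 × 0.0392 = $290.63
Federal withholding: $7,413.91 × 0.1663 = $1,232.93
City income tax: $7,413.91 × 0.0166 = $123.07
PFL insurance: $8,361.78 × 0.014 = $117.06
State unemployment insurance (employee share): only $122,014.37 − $119,124.10 = $2,890.27 of this check is subject → $2,890.27 × 0.0087 = $25.15
Roth 401(k) contribution: $67.00
Total deductions = $111.69 + $836.18 + $290.63 + $1,232.93 + $123.07 + $117.06 + $25.15 + $67.00 = $2,803.71
Net pay = $8,361.78 − $2,803.71 = $5,558.07

$5,558.07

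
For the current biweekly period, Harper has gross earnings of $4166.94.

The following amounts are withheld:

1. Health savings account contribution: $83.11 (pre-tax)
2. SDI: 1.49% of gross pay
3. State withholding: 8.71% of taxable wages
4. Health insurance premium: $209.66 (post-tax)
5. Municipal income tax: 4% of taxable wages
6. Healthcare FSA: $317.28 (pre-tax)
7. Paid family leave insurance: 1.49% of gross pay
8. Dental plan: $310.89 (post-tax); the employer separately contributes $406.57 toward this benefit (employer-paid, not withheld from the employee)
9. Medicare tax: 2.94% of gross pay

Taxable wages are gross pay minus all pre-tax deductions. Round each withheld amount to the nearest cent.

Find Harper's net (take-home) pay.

$2520.58

Health savings account contribution: $83.11
Healthcare FSA: $317.28
Pre-tax total = $83.11 + $317.28 = $400.39
Taxable wages = $4166.94 − $400.39 = $3766.55
Municipal income tax: $3766.55 × 0.04 = $150.66
State withholding: $3766.55 × 0.0871 = $328.07
Paid family leave insurance: $4166.94 × 0.0149 = $62.09
Medicare tax: $4166.94 × 0.0294 = $122.51
SDI: $4166.94 × 0.0149 = $62.09
Health insurance premium: $209.66
Dental plan: $310.89
(Employer's $406.57 toward dental plan is not withheld from the employee.)
Total deductions = $83.11 + $317.28 + $150.66 + $328.07 + $62.09 + $122.51 + $62.09 + $209.66 + $310.89 = $1646.36
Net pay = $4166.94 − $1646.36 = $2520.58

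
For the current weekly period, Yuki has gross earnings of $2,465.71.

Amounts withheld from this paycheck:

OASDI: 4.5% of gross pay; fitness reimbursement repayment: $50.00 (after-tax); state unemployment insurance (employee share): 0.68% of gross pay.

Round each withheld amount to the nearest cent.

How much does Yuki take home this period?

$2,287.98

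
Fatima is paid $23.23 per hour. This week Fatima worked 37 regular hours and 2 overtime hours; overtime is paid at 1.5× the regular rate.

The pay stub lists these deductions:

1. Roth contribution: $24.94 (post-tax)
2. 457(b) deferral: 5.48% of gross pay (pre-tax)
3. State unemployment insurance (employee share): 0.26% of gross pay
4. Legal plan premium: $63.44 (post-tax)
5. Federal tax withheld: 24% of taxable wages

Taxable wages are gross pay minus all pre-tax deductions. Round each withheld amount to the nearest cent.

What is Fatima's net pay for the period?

$576.69

Regular pay: 37 × $23.23 = $859.51
Overtime pay: 2 × $23.23 × 1.5 = $69.69
Gross pay = $859.51 + $69.69 = $929.20
457(b) deferral: $929.20 × 0.0548 = $50.92
Taxable wages = $929.20 − $50.92 = $878.28
Federal tax withheld: $878.28 × 0.24 = $210.79
State unemployment insurance (employee share): $929.20 × 0.0026 = $2.42
Roth contribution: $24.94
Legal plan premium: $63.44
Total deductions = $50.92 + $210.79 + $2.42 + $24.94 + $63.44 = $352.51
Net pay = $929.20 − $352.51 = $576.69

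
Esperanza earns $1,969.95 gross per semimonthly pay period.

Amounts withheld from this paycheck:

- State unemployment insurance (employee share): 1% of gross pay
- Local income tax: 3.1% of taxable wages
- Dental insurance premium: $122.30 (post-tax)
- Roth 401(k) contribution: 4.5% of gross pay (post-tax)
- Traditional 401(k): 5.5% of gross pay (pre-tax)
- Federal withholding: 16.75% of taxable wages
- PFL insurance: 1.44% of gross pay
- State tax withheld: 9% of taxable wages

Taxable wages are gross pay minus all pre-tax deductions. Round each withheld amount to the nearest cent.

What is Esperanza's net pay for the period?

Traditional 401(k): $1,969.95 × 0.055 = $108.35
Taxable wages = $1,969.95 − $108.35 = $1,861.60
State tax withheld: $1,861.60 × 0.09 = $167.54
Federal withholding: $1,861.60 × 0.1675 = $311.82
Local income tax: $1,861.60 × 0.031 = $57.71
State unemployment insurance (employee share): $1,969.95 × 0.01 = $19.70
PFL insurance: $1,969.95 × 0.0144 = $28.37
Roth 401(k) contribution: $1,969.95 × 0.045 = $88.65
Dental insurance premium: $122.30
Total deductions = $108.35 + $167.54 + $311.82 + $57.71 + $19.70 + $28.37 + $88.65 + $122.30 = $904.44
Net pay = $1,969.95 − $904.44 = $1,065.51

$1,065.51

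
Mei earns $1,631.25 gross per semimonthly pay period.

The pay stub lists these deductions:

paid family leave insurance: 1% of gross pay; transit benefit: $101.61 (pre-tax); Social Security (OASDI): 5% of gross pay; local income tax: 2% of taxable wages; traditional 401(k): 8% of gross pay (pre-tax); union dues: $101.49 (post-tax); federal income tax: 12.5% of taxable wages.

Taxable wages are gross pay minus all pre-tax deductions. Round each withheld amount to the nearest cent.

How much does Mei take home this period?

$996.91

Transit benefit: $101.61
Traditional 401(k): $1,631.25 × 0.08 = $130.50
Pre-tax total = $101.61 + $130.50 = $232.11
Taxable wages = $1,631.25 − $232.11 = $1,399.14
Federal income tax: $1,399.14 × 0.125 = $174.89
Local income tax: $1,399.14 × 0.02 = $27.98
Social Security (OASDI): $1,631.25 × 0.05 = $81.56
Paid family leave insurance: $1,631.25 × 0.01 = $16.31
Union dues: $101.49
Total deductions = $101.61 + $130.50 + $174.89 + $27.98 + $81.56 + $16.31 + $101.49 = $634.34
Net pay = $1,631.25 − $634.34 = $996.91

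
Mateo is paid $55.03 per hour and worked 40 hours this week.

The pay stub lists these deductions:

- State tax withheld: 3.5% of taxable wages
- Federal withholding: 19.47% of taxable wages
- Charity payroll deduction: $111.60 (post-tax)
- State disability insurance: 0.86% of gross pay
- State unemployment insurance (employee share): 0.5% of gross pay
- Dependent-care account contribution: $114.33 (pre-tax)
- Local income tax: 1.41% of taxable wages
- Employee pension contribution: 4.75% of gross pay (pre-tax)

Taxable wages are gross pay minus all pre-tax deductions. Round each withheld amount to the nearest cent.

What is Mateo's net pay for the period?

$1357.48

Gross pay: 40 × $55.03 = $2201.20
Dependent-care account contribution: $114.33
Employee pension contribution: $2201.20 × 0.0475 = $104.56
Pre-tax total = $114.33 + $104.56 = $218.89
Taxable wages = $2201.20 − $218.89 = $1982.31
Federal withholding: $1982.31 × 0.1947 = $385.96
State tax withheld: $1982.31 × 0.035 = $69.38
Local income tax: $1982.31 × 0.0141 = $27.95
State unemployment insurance (employee share): $2201.20 × 0.005 = $11.01
State disability insurance: $2201.20 × 0.0086 = $18.93
Charity payroll deduction: $111.60
Total deductions = $114.33 + $104.56 + $385.96 + $69.38 + $27.95 + $11.01 + $18.93 + $111.60 = $843.72
Net pay = $2201.20 − $843.72 = $1357.48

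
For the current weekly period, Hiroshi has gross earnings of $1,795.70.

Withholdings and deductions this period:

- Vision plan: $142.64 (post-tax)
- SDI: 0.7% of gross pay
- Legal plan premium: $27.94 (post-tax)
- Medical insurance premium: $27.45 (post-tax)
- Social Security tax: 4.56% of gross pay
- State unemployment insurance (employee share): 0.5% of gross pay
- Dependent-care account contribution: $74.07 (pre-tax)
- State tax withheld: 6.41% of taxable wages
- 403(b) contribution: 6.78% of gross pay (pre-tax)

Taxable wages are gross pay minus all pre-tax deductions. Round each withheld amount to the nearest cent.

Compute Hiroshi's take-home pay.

$1,195.87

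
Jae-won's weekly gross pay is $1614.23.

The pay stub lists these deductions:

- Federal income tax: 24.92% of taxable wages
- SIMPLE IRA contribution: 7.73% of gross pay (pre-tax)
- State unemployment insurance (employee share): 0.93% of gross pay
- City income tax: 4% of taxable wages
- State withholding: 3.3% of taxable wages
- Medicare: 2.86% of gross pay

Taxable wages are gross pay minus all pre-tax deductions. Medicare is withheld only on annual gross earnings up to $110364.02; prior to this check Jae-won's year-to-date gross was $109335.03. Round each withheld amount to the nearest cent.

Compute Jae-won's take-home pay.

$965.11

SIMPLE IRA contribution: $1614.23 × 0.0773 = $124.78
Taxable wages = $1614.23 − $124.78 = $1489.45
Federal income tax: $1489.45 × 0.2492 = $371.17
State withholding: $1489.45 × 0.033 = $49.15
City income tax: $1489.45 × 0.04 = $59.58
State unemployment insurance (employee share): $1614.23 × 0.0093 = $15.01
Medicare: only $110364.02 − $109335.03 = $1028.99 of this check is subject → $1028.99 × 0.0286 = $29.43
Total deductions = $124.78 + $371.17 + $49.15 + $59.58 + $15.01 + $29.43 = $649.12
Net pay = $1614.23 − $649.12 = $965.11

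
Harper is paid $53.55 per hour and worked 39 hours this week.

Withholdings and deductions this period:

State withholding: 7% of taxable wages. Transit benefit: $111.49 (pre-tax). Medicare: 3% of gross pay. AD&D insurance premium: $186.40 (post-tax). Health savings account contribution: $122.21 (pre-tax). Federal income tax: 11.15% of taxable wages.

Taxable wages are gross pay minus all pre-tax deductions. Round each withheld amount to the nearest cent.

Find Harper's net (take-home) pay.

$1,269.07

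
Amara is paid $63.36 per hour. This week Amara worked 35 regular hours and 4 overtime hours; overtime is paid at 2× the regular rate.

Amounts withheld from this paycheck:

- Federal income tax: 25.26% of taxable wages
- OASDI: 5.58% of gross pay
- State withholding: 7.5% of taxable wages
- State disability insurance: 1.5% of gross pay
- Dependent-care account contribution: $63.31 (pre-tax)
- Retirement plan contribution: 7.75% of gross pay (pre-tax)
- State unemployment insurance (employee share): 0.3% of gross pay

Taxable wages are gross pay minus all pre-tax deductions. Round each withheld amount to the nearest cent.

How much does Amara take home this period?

Regular pay: 35 × $63.36 = $2,217.60
Overtime pay: 4 × $63.36 × 2 = $506.88
Gross pay = $2,217.60 + $506.88 = $2,724.48
Dependent-care account contribution: $63.31
Retirement plan contribution: $2,724.48 × 0.0775 = $211.15
Pre-tax total = $63.31 + $211.15 = $274.46
Taxable wages = $2,724.48 − $274.46 = $2,450.02
State withholding: $2,450.02 × 0.075 = $183.75
Federal income tax: $2,450.02 × 0.2526 = $618.88
OASDI: $2,724.48 × 0.0558 = $152.03
State unemployment insurance (employee share): $2,724.48 × 0.003 = $8.17
State disability insurance: $2,724.48 × 0.015 = $40.87
Total deductions = $63.31 + $211.15 + $183.75 + $618.88 + $152.03 + $8.17 + $40.87 = $1,278.16
Net pay = $2,724.48 − $1,278.16 = $1,446.32

$1,446.32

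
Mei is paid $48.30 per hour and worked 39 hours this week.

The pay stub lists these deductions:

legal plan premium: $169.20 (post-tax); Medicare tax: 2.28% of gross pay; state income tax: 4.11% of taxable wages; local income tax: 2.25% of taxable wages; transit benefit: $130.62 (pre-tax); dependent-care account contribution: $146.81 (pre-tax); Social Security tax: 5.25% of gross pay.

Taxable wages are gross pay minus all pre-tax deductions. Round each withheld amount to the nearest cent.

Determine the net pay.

$1,193.07

Gross pay: 39 × $48.30 = $1,883.70
Transit benefit: $130.62
Dependent-care account contribution: $146.81
Pre-tax total = $130.62 + $146.81 = $277.43
Taxable wages = $1,883.70 − $277.43 = $1,606.27
Local income tax: $1,606.27 × 0.0225 = $36.14
State income tax: $1,606.27 × 0.0411 = $66.02
Social Security tax: $1,883.70 × 0.0525 = $98.89
Medicare tax: $1,883.70 × 0.0228 = $42.95
Legal plan premium: $169.20
Total deductions = $130.62 + $146.81 + $36.14 + $66.02 + $98.89 + $42.95 + $169.20 = $690.63
Net pay = $1,883.70 − $690.63 = $1,193.07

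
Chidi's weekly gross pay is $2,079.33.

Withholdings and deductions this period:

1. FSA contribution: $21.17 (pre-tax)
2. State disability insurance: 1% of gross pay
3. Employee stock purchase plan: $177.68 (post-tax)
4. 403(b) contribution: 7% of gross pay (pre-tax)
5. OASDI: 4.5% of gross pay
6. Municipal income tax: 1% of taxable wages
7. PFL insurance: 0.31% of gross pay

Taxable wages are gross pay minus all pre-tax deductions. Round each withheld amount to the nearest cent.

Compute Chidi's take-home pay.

$1,594.99

403(b) contribution: $2,079.33 × 0.07 = $145.55
FSA contribution: $21.17
Pre-tax total = $145.55 + $21.17 = $166.72
Taxable wages = $2,079.33 − $166.72 = $1,912.61
Municipal income tax: $1,912.61 × 0.01 = $19.13
OASDI: $2,079.33 × 0.045 = $93.57
PFL insurance: $2,079.33 × 0.0031 = $6.45
State disability insurance: $2,079.33 × 0.01 = $20.79
Employee stock purchase plan: $177.68
Total deductions = $145.55 + $21.17 + $19.13 + $93.57 + $6.45 + $20.79 + $177.68 = $484.34
Net pay = $2,079.33 − $484.34 = $1,594.99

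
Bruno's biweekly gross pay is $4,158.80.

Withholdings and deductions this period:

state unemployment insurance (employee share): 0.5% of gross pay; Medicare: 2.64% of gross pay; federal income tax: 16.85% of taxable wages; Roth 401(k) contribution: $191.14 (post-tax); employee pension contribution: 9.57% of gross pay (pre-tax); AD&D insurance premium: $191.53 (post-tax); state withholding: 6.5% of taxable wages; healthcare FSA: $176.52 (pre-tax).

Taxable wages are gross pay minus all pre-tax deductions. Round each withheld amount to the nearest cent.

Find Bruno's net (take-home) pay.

$2,234.10

Employee pension contribution: $4,158.80 × 0.0957 = $398.00
Healthcare FSA: $176.52
Pre-tax total = $398.00 + $176.52 = $574.52
Taxable wages = $4,158.80 − $574.52 = $3,584.28
State withholding: $3,584.28 × 0.065 = $232.98
Federal income tax: $3,584.28 × 0.1685 = $603.95
State unemployment insurance (employee share): $4,158.80 × 0.005 = $20.79
Medicare: $4,158.80 × 0.0264 = $109.79
AD&D insurance premium: $191.53
Roth 401(k) contribution: $191.14
Total deductions = $398.00 + $176.52 + $232.98 + $603.95 + $20.79 + $109.79 + $191.53 + $191.14 = $1,924.70
Net pay = $4,158.80 − $1,924.70 = $2,234.10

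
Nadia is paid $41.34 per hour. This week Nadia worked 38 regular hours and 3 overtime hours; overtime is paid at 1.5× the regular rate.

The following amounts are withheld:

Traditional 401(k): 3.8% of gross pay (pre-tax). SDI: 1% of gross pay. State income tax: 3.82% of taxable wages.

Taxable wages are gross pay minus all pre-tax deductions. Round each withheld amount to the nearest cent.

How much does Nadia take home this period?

Regular pay: 38 × $41.34 = $1570.92
Overtime pay: 3 × $41.34 × 1.5 = $186.03
Gross pay = $1570.92 + $186.03 = $1756.95
Traditional 401(k): $1756.95 × 0.038 = $66.76
Taxable wages = $1756.95 − $66.76 = $1690.19
State income tax: $1690.19 × 0.0382 = $64.57
SDI: $1756.95 × 0.01 = $17.57
Total deductions = $66.76 + $64.57 + $17.57 = $148.90
Net pay = $1756.95 − $148.90 = $1608.05

$1608.05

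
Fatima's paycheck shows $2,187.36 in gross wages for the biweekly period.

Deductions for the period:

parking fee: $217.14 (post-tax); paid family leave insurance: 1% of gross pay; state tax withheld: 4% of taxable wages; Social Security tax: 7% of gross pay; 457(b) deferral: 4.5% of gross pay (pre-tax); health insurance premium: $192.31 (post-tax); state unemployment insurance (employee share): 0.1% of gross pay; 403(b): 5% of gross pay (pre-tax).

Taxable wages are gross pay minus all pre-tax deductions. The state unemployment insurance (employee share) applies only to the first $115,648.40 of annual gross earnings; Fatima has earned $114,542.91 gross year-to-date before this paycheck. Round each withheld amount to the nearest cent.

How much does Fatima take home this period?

$1,314.83

403(b): $2,187.36 × 0.05 = $109.37
457(b) deferral: $2,187.36 × 0.045 = $98.43
Pre-tax total = $109.37 + $98.43 = $207.80
Taxable wages = $2,187.36 − $207.80 = $1,979.56
State tax withheld: $1,979.56 × 0.04 = $79.18
Paid family leave insurance: $2,187.36 × 0.01 = $21.87
Social Security tax: $2,187.36 × 0.07 = $153.12
State unemployment insurance (employee share): only $115,648.40 − $114,542.91 = $1,105.49 of this check is subject → $1,105.49 × 0.001 = $1.11
Health insurance premium: $192.31
Parking fee: $217.14
Total deductions = $109.37 + $98.43 + $79.18 + $21.87 + $153.12 + $1.11 + $192.31 + $217.14 = $872.53
Net pay = $2,187.36 − $872.53 = $1,314.83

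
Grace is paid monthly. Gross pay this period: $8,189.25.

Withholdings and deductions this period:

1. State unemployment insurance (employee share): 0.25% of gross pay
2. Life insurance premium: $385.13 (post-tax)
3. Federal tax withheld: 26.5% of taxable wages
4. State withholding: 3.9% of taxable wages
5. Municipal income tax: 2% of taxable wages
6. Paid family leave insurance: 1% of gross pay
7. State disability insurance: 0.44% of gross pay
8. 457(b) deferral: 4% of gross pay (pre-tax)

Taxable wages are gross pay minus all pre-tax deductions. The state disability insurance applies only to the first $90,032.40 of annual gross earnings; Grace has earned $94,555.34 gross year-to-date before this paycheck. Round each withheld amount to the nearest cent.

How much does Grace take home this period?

457(b) deferral: $8,189.25 × 0.04 = $327.57
Taxable wages = $8,189.25 − $327.57 = $7,861.68
State withholding: $7,861.68 × 0.039 = $306.61
Federal tax withheld: $7,861.68 × 0.265 = $2,083.35
Municipal income tax: $7,861.68 × 0.02 = $157.23
State disability insurance: annual cap $90,032.40 already reached (YTD $94,555.34), so $0.00
Paid family leave insurance: $8,189.25 × 0.01 = $81.89
State unemployment insurance (employee share): $8,189.25 × 0.0025 = $20.47
Life insurance premium: $385.13
Total deductions = $327.57 + $306.61 + $2,083.35 + $157.23 + $0.00 + $81.89 + $20.47 + $385.13 = $3,362.25
Net pay = $8,189.25 − $3,362.25 = $4,827.00

$4,827.00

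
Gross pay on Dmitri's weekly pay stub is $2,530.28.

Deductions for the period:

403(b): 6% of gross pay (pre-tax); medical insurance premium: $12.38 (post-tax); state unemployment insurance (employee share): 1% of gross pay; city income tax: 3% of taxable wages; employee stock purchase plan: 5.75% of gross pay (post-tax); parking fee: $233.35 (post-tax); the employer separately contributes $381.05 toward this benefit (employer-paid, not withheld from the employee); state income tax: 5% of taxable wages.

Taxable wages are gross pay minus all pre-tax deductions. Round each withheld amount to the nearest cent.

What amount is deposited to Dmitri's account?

403(b): $2,530.28 × 0.06 = $151.82
Taxable wages = $2,530.28 − $151.82 = $2,378.46
City income tax: $2,378.46 × 0.03 = $71.35
State income tax: $2,378.46 × 0.05 = $118.92
State unemployment insurance (employee share): $2,530.28 × 0.01 = $25.30
Employee stock purchase plan: $2,530.28 × 0.0575 = $145.49
Parking fee: $233.35
Medical insurance premium: $12.38
(Employer's $381.05 toward parking fee is not withheld from the employee.)
Total deductions = $151.82 + $71.35 + $118.92 + $25.30 + $145.49 + $233.35 + $12.38 = $758.61
Net pay = $2,530.28 − $758.61 = $1,771.67

$1,771.67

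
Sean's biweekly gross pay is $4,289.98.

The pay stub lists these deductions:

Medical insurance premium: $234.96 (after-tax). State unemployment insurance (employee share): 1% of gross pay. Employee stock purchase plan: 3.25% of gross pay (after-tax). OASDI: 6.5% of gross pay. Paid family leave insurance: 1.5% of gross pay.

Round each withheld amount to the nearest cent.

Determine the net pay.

$3,529.50

Paid family leave insurance: $4,289.98 × 0.015 = $64.35
OASDI: $4,289.98 × 0.065 = $278.85
State unemployment insurance (employee share): $4,289.98 × 0.01 = $42.90
Employee stock purchase plan: $4,289.98 × 0.0325 = $139.42
Medical insurance premium: $234.96
Total deductions = $64.35 + $278.85 + $42.90 + $139.42 + $234.96 = $760.48
Net pay = $4,289.98 − $760.48 = $3,529.50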